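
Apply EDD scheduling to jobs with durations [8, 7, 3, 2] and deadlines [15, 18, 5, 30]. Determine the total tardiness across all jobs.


Sort by due date (EDD order): [(3, 5), (8, 15), (7, 18), (2, 30)]
Compute completion times and tardiness:
  Job 1: p=3, d=5, C=3, tardiness=max(0,3-5)=0
  Job 2: p=8, d=15, C=11, tardiness=max(0,11-15)=0
  Job 3: p=7, d=18, C=18, tardiness=max(0,18-18)=0
  Job 4: p=2, d=30, C=20, tardiness=max(0,20-30)=0
Total tardiness = 0

0


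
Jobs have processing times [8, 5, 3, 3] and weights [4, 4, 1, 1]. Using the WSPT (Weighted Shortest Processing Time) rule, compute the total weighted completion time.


Compute p/w ratios and sort ascending (WSPT): [(5, 4), (8, 4), (3, 1), (3, 1)]
Compute weighted completion times:
  Job (p=5,w=4): C=5, w*C=4*5=20
  Job (p=8,w=4): C=13, w*C=4*13=52
  Job (p=3,w=1): C=16, w*C=1*16=16
  Job (p=3,w=1): C=19, w*C=1*19=19
Total weighted completion time = 107

107


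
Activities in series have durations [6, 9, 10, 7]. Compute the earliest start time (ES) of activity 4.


Activity 4 starts after activities 1 through 3 complete.
Predecessor durations: [6, 9, 10]
ES = 6 + 9 + 10 = 25

25


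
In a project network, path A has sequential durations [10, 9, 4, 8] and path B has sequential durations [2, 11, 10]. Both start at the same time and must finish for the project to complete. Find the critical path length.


Path A total = 10 + 9 + 4 + 8 = 31
Path B total = 2 + 11 + 10 = 23
Critical path = longest path = max(31, 23) = 31

31


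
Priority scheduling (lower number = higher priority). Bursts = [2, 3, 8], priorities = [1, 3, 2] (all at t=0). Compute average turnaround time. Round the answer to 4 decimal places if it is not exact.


Sort by priority (ascending = highest first):
Order: [(1, 2), (2, 8), (3, 3)]
Completion times:
  Priority 1, burst=2, C=2
  Priority 2, burst=8, C=10
  Priority 3, burst=3, C=13
Average turnaround = 25/3 = 8.3333

8.3333


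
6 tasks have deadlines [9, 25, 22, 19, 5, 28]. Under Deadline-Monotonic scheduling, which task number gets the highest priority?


Sort tasks by relative deadline (ascending):
  Task 5: deadline = 5
  Task 1: deadline = 9
  Task 4: deadline = 19
  Task 3: deadline = 22
  Task 2: deadline = 25
  Task 6: deadline = 28
Priority order (highest first): [5, 1, 4, 3, 2, 6]
Highest priority task = 5

5


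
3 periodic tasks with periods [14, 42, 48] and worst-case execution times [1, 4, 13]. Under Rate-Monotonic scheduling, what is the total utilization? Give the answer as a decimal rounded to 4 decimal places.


Compute individual utilizations (exact fractions):
  Task 1: C/T = 1/14 (approx. 0.0714)
  Task 2: C/T = 4/42 = 2/21 (approx. 0.0952)
  Task 3: C/T = 13/48 (approx. 0.2708)
Total utilization U = 1/14 + 2/21 + 13/48 = 7/16
Rounded to 4 decimal places: U = 0.4375
RM (Liu & Layland) bound for 3 tasks = 0.779763; compare with U = 7/16 (approx. 0.437500)
U <= bound, so schedulable by RM sufficient condition.

0.4375


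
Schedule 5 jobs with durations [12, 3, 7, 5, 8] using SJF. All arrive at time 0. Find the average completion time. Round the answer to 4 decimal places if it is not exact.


SJF order (ascending): [3, 5, 7, 8, 12]
Completion times:
  Job 1: burst=3, C=3
  Job 2: burst=5, C=8
  Job 3: burst=7, C=15
  Job 4: burst=8, C=23
  Job 5: burst=12, C=35
Average completion = 84/5 = 16.8

16.8


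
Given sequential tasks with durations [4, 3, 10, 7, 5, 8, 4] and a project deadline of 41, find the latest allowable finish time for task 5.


LF(activity 5) = deadline - sum of successor durations
Successors: activities 6 through 7 with durations [8, 4]
Sum of successor durations = 12
LF = 41 - 12 = 29

29


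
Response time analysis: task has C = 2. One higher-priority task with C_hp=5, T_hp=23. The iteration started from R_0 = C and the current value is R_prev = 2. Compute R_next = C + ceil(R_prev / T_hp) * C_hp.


R_next = C + ceil(R_prev / T_hp) * C_hp
ceil(2 / 23) = ceil(0.087) = 1
Interference = 1 * 5 = 5
R_next = 2 + 5 = 7

7


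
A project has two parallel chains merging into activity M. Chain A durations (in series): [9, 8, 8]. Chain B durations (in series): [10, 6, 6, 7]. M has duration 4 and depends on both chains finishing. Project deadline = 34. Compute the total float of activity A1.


Forward pass: ES(A1) = sum of predecessors on chain A = 0
EF = ES + duration = 0 + 9 = 9
Backward pass: LF(M) = deadline = 34; LS(M) = 34 - 4 = 30
LF(A1) = LS(M) - sum(successors on chain A) = 30 - 16 = 14
LS = LF - duration = 14 - 9 = 5
Total float = LS - ES = 5 - 0 = 5

5


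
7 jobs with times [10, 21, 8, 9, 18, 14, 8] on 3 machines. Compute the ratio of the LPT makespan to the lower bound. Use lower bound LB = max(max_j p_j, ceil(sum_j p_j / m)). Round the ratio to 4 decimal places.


LPT order: [21, 18, 14, 10, 9, 8, 8]
Machine loads after assignment: [29, 27, 32]
LPT makespan = 32
Lower bound = max(max_job, ceil(total/3)) = max(21, 30) = 30
Ratio = 32 / 30 = 1.0667

1.0667


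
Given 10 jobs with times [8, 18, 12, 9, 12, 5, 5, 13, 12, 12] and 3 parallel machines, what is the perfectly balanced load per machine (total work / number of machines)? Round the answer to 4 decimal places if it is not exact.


Total processing time = 8 + 18 + 12 + 9 + 12 + 5 + 5 + 13 + 12 + 12 = 106
Number of machines = 3
Ideal balanced load = 106 / 3 = 35.3333

35.3333


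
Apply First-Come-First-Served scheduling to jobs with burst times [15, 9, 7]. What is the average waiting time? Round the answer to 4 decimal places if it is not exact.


FCFS order (as given): [15, 9, 7]
Waiting times:
  Job 1: wait = 0
  Job 2: wait = 15
  Job 3: wait = 24
Sum of waiting times = 39
Average waiting time = 39/3 = 13.0

13.0


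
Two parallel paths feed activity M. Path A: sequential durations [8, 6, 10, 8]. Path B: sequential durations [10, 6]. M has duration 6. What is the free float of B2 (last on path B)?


ES(B2) = sum of predecessors on chain B = 10
EF(B2) = ES + duration = 10 + 6 = 16
Successor of B2 is M. ES(M) = max(sum(A), sum(B)) = max(32, 16) = 32
Free float = ES(successor) - EF(current) = 32 - 16 = 16

16


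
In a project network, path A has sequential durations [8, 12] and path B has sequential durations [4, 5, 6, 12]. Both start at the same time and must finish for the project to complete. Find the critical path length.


Path A total = 8 + 12 = 20
Path B total = 4 + 5 + 6 + 12 = 27
Critical path = longest path = max(20, 27) = 27

27


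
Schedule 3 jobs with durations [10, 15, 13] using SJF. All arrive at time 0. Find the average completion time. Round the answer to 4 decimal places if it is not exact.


SJF order (ascending): [10, 13, 15]
Completion times:
  Job 1: burst=10, C=10
  Job 2: burst=13, C=23
  Job 3: burst=15, C=38
Average completion = 71/3 = 23.6667

23.6667


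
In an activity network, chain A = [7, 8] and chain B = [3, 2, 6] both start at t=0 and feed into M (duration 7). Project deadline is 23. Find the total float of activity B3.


Forward pass: ES(B3) = sum of predecessors on chain B = 5
EF = ES + duration = 5 + 6 = 11
Backward pass: LF(M) = deadline = 23; LS(M) = 23 - 7 = 16
LF(B3) = LS(M) - sum(successors on chain B) = 16 - 0 = 16
LS = LF - duration = 16 - 6 = 10
Total float = LS - ES = 10 - 5 = 5

5


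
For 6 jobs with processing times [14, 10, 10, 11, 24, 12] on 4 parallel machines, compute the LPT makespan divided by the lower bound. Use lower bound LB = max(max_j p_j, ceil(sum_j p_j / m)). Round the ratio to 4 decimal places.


LPT order: [24, 14, 12, 11, 10, 10]
Machine loads after assignment: [24, 14, 22, 21]
LPT makespan = 24
Lower bound = max(max_job, ceil(total/4)) = max(24, 21) = 24
Ratio = 24 / 24 = 1.0

1.0


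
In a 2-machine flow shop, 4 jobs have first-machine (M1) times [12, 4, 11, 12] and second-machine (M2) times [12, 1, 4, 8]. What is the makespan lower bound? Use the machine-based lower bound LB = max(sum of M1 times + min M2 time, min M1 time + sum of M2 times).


LB1 = sum(M1 times) + min(M2 times) = 39 + 1 = 40
LB2 = min(M1 times) + sum(M2 times) = 4 + 25 = 29
Lower bound = max(LB1, LB2) = max(40, 29) = 40

40


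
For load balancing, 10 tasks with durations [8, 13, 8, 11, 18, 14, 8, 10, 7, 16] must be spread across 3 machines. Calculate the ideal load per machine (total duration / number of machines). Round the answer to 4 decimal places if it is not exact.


Total processing time = 8 + 13 + 8 + 11 + 18 + 14 + 8 + 10 + 7 + 16 = 113
Number of machines = 3
Ideal balanced load = 113 / 3 = 37.6667

37.6667


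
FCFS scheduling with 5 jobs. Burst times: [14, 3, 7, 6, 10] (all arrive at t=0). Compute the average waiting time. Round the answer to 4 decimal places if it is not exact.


FCFS order (as given): [14, 3, 7, 6, 10]
Waiting times:
  Job 1: wait = 0
  Job 2: wait = 14
  Job 3: wait = 17
  Job 4: wait = 24
  Job 5: wait = 30
Sum of waiting times = 85
Average waiting time = 85/5 = 17.0

17.0


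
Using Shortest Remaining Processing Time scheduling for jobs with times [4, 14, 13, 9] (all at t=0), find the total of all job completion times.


Since all jobs arrive at t=0, SRPT equals SPT ordering.
SPT order: [4, 9, 13, 14]
Completion times:
  Job 1: p=4, C=4
  Job 2: p=9, C=13
  Job 3: p=13, C=26
  Job 4: p=14, C=40
Total completion time = 4 + 13 + 26 + 40 = 83

83


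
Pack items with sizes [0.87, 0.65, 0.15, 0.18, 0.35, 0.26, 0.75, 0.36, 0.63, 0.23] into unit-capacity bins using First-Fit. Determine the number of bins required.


Place items sequentially using First-Fit:
  Item 0.87 -> new Bin 1
  Item 0.65 -> new Bin 2
  Item 0.15 -> Bin 2 (now 0.8)
  Item 0.18 -> Bin 2 (now 0.98)
  Item 0.35 -> new Bin 3
  Item 0.26 -> Bin 3 (now 0.61)
  Item 0.75 -> new Bin 4
  Item 0.36 -> Bin 3 (now 0.97)
  Item 0.63 -> new Bin 5
  Item 0.23 -> Bin 4 (now 0.98)
Total bins used = 5

5


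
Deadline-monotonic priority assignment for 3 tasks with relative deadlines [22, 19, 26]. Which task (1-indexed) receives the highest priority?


Sort tasks by relative deadline (ascending):
  Task 2: deadline = 19
  Task 1: deadline = 22
  Task 3: deadline = 26
Priority order (highest first): [2, 1, 3]
Highest priority task = 2

2


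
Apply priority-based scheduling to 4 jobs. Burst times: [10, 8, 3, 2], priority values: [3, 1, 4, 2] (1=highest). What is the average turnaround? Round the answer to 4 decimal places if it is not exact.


Sort by priority (ascending = highest first):
Order: [(1, 8), (2, 2), (3, 10), (4, 3)]
Completion times:
  Priority 1, burst=8, C=8
  Priority 2, burst=2, C=10
  Priority 3, burst=10, C=20
  Priority 4, burst=3, C=23
Average turnaround = 61/4 = 15.25

15.25


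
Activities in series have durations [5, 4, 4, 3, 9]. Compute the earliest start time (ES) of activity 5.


Activity 5 starts after activities 1 through 4 complete.
Predecessor durations: [5, 4, 4, 3]
ES = 5 + 4 + 4 + 3 = 16

16


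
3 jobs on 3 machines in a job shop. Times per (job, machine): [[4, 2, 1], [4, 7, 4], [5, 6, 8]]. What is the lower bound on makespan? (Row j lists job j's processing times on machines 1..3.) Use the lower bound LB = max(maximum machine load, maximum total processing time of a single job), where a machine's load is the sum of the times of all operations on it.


Machine loads:
  Machine 1: 4 + 4 + 5 = 13
  Machine 2: 2 + 7 + 6 = 15
  Machine 3: 1 + 4 + 8 = 13
Max machine load = 15
Job totals:
  Job 1: 7
  Job 2: 15
  Job 3: 19
Max job total = 19
Lower bound = max(15, 19) = 19

19


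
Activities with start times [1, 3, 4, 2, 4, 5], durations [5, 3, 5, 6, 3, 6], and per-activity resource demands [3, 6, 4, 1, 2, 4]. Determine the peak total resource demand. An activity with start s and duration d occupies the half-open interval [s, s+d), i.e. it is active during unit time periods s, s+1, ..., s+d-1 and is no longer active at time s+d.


Each activity i is active on [start_i, start_i + duration_i).
Compute total resource usage per time slot:
  t=0: active resources = [], total = 0
  t=1: active resources = [3], total = 3
  t=2: active resources = [3, 1], total = 4
  t=3: active resources = [3, 6, 1], total = 10
  t=4: active resources = [3, 6, 4, 1, 2], total = 16
  t=5: active resources = [3, 6, 4, 1, 2, 4], total = 20
  t=6: active resources = [4, 1, 2, 4], total = 11
  t=7: active resources = [4, 1, 4], total = 9
  t=8: active resources = [4, 4], total = 8
  t=9: active resources = [4], total = 4
  t=10: active resources = [4], total = 4
Peak resource demand = 20

20


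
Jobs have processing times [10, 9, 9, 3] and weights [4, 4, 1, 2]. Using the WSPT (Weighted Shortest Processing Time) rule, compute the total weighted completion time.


Compute p/w ratios and sort ascending (WSPT): [(3, 2), (9, 4), (10, 4), (9, 1)]
Compute weighted completion times:
  Job (p=3,w=2): C=3, w*C=2*3=6
  Job (p=9,w=4): C=12, w*C=4*12=48
  Job (p=10,w=4): C=22, w*C=4*22=88
  Job (p=9,w=1): C=31, w*C=1*31=31
Total weighted completion time = 173

173


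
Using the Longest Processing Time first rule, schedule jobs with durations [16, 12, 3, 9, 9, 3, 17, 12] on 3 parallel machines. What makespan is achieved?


Sort jobs in decreasing order (LPT): [17, 16, 12, 12, 9, 9, 3, 3]
Assign each job to the least loaded machine:
  Machine 1: jobs [17, 9], load = 26
  Machine 2: jobs [16, 9, 3], load = 28
  Machine 3: jobs [12, 12, 3], load = 27
Makespan = max load = 28

28


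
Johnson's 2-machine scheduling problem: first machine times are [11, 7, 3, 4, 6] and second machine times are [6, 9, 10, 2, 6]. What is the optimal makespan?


Apply Johnson's rule:
  Group 1 (a <= b): [(3, 3, 10), (5, 6, 6), (2, 7, 9)]
  Group 2 (a > b): [(1, 11, 6), (4, 4, 2)]
Optimal job order: [3, 5, 2, 1, 4]
Schedule:
  Job 3: M1 done at 3, M2 done at 13
  Job 5: M1 done at 9, M2 done at 19
  Job 2: M1 done at 16, M2 done at 28
  Job 1: M1 done at 27, M2 done at 34
  Job 4: M1 done at 31, M2 done at 36
Makespan = 36

36


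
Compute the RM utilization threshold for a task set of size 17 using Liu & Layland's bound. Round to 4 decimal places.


Compute 2^(1/17) = 1.0416160107
Subtract 1: 1.0416160107 - 1 = 0.0416160107
Multiply by n: 17 * 0.0416160107 = 0.7074721819
Round to 4 dp: 0.7075

0.7075


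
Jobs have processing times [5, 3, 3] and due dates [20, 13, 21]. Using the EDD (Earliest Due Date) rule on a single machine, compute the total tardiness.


Sort by due date (EDD order): [(3, 13), (5, 20), (3, 21)]
Compute completion times and tardiness:
  Job 1: p=3, d=13, C=3, tardiness=max(0,3-13)=0
  Job 2: p=5, d=20, C=8, tardiness=max(0,8-20)=0
  Job 3: p=3, d=21, C=11, tardiness=max(0,11-21)=0
Total tardiness = 0

0


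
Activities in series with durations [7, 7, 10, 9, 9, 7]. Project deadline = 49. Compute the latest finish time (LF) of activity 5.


LF(activity 5) = deadline - sum of successor durations
Successors: activities 6 through 6 with durations [7]
Sum of successor durations = 7
LF = 49 - 7 = 42

42


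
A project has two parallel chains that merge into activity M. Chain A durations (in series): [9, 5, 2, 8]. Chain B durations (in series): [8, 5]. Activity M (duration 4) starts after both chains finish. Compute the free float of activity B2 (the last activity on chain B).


ES(B2) = sum of predecessors on chain B = 8
EF(B2) = ES + duration = 8 + 5 = 13
Successor of B2 is M. ES(M) = max(sum(A), sum(B)) = max(24, 13) = 24
Free float = ES(successor) - EF(current) = 24 - 13 = 11

11


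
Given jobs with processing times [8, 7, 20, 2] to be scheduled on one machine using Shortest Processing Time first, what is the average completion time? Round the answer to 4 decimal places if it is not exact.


Sort jobs by processing time (SPT order): [2, 7, 8, 20]
Compute completion times sequentially:
  Job 1: processing = 2, completes at 2
  Job 2: processing = 7, completes at 9
  Job 3: processing = 8, completes at 17
  Job 4: processing = 20, completes at 37
Sum of completion times = 65
Average completion time = 65/4 = 16.25

16.25


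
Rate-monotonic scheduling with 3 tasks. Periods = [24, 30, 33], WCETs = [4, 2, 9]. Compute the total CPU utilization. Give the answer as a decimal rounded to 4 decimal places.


Compute individual utilizations (exact fractions):
  Task 1: C/T = 4/24 = 1/6 (approx. 0.1667)
  Task 2: C/T = 2/30 = 1/15 (approx. 0.0667)
  Task 3: C/T = 9/33 = 3/11 (approx. 0.2727)
Total utilization U = 1/6 + 1/15 + 3/11 = 167/330
Rounded to 4 decimal places: U = 0.5061
RM (Liu & Layland) bound for 3 tasks = 0.779763; compare with U = 167/330 (approx. 0.506061)
U <= bound, so schedulable by RM sufficient condition.

0.5061


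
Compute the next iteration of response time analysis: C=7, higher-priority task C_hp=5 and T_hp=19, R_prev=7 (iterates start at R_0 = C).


R_next = C + ceil(R_prev / T_hp) * C_hp
ceil(7 / 19) = ceil(0.3684) = 1
Interference = 1 * 5 = 5
R_next = 7 + 5 = 12

12


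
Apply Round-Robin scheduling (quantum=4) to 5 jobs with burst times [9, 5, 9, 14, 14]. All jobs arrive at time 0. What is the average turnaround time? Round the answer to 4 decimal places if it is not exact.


Time quantum = 4
Execution trace:
  J1 runs 4 units, time = 4
  J2 runs 4 units, time = 8
  J3 runs 4 units, time = 12
  J4 runs 4 units, time = 16
  J5 runs 4 units, time = 20
  J1 runs 4 units, time = 24
  J2 runs 1 units, time = 25
  J3 runs 4 units, time = 29
  J4 runs 4 units, time = 33
  J5 runs 4 units, time = 37
  J1 runs 1 units, time = 38
  J3 runs 1 units, time = 39
  J4 runs 4 units, time = 43
  J5 runs 4 units, time = 47
  J4 runs 2 units, time = 49
  J5 runs 2 units, time = 51
Finish times: [38, 25, 39, 49, 51]
Average turnaround = 202/5 = 40.4

40.4


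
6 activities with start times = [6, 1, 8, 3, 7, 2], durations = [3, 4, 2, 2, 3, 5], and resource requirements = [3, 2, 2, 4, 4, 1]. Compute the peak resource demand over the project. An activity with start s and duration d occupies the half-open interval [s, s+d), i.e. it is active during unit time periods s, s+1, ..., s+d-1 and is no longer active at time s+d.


Each activity i is active on [start_i, start_i + duration_i).
Compute total resource usage per time slot:
  t=0: active resources = [], total = 0
  t=1: active resources = [2], total = 2
  t=2: active resources = [2, 1], total = 3
  t=3: active resources = [2, 4, 1], total = 7
  t=4: active resources = [2, 4, 1], total = 7
  t=5: active resources = [1], total = 1
  t=6: active resources = [3, 1], total = 4
  t=7: active resources = [3, 4], total = 7
  t=8: active resources = [3, 2, 4], total = 9
  t=9: active resources = [2, 4], total = 6
Peak resource demand = 9

9


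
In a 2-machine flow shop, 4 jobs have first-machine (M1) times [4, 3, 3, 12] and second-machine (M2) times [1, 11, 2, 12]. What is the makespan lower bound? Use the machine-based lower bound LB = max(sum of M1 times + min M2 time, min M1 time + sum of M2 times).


LB1 = sum(M1 times) + min(M2 times) = 22 + 1 = 23
LB2 = min(M1 times) + sum(M2 times) = 3 + 26 = 29
Lower bound = max(LB1, LB2) = max(23, 29) = 29

29


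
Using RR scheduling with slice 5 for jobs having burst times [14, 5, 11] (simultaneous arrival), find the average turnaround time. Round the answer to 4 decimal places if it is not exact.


Time quantum = 5
Execution trace:
  J1 runs 5 units, time = 5
  J2 runs 5 units, time = 10
  J3 runs 5 units, time = 15
  J1 runs 5 units, time = 20
  J3 runs 5 units, time = 25
  J1 runs 4 units, time = 29
  J3 runs 1 units, time = 30
Finish times: [29, 10, 30]
Average turnaround = 69/3 = 23.0

23.0


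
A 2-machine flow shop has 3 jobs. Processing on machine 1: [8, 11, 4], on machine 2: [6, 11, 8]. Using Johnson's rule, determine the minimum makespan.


Apply Johnson's rule:
  Group 1 (a <= b): [(3, 4, 8), (2, 11, 11)]
  Group 2 (a > b): [(1, 8, 6)]
Optimal job order: [3, 2, 1]
Schedule:
  Job 3: M1 done at 4, M2 done at 12
  Job 2: M1 done at 15, M2 done at 26
  Job 1: M1 done at 23, M2 done at 32
Makespan = 32

32


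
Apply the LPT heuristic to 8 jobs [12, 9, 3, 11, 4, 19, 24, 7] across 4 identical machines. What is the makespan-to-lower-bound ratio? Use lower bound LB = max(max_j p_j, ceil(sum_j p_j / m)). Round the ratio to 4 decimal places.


LPT order: [24, 19, 12, 11, 9, 7, 4, 3]
Machine loads after assignment: [24, 23, 22, 20]
LPT makespan = 24
Lower bound = max(max_job, ceil(total/4)) = max(24, 23) = 24
Ratio = 24 / 24 = 1.0

1.0


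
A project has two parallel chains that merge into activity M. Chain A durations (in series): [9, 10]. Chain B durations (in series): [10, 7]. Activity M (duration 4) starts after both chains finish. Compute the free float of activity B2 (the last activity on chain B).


ES(B2) = sum of predecessors on chain B = 10
EF(B2) = ES + duration = 10 + 7 = 17
Successor of B2 is M. ES(M) = max(sum(A), sum(B)) = max(19, 17) = 19
Free float = ES(successor) - EF(current) = 19 - 17 = 2

2


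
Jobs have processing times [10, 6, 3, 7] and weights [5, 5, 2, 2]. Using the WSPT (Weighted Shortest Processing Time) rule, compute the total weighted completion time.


Compute p/w ratios and sort ascending (WSPT): [(6, 5), (3, 2), (10, 5), (7, 2)]
Compute weighted completion times:
  Job (p=6,w=5): C=6, w*C=5*6=30
  Job (p=3,w=2): C=9, w*C=2*9=18
  Job (p=10,w=5): C=19, w*C=5*19=95
  Job (p=7,w=2): C=26, w*C=2*26=52
Total weighted completion time = 195

195


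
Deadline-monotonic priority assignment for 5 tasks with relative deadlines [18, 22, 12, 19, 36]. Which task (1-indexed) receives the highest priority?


Sort tasks by relative deadline (ascending):
  Task 3: deadline = 12
  Task 1: deadline = 18
  Task 4: deadline = 19
  Task 2: deadline = 22
  Task 5: deadline = 36
Priority order (highest first): [3, 1, 4, 2, 5]
Highest priority task = 3

3


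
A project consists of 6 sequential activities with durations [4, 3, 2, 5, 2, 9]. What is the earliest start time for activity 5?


Activity 5 starts after activities 1 through 4 complete.
Predecessor durations: [4, 3, 2, 5]
ES = 4 + 3 + 2 + 5 = 14

14


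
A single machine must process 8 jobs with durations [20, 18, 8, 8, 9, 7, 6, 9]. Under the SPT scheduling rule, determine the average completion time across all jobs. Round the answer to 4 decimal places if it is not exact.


Sort jobs by processing time (SPT order): [6, 7, 8, 8, 9, 9, 18, 20]
Compute completion times sequentially:
  Job 1: processing = 6, completes at 6
  Job 2: processing = 7, completes at 13
  Job 3: processing = 8, completes at 21
  Job 4: processing = 8, completes at 29
  Job 5: processing = 9, completes at 38
  Job 6: processing = 9, completes at 47
  Job 7: processing = 18, completes at 65
  Job 8: processing = 20, completes at 85
Sum of completion times = 304
Average completion time = 304/8 = 38.0

38.0


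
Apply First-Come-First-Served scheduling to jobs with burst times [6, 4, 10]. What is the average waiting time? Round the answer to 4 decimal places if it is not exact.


FCFS order (as given): [6, 4, 10]
Waiting times:
  Job 1: wait = 0
  Job 2: wait = 6
  Job 3: wait = 10
Sum of waiting times = 16
Average waiting time = 16/3 = 5.3333

5.3333


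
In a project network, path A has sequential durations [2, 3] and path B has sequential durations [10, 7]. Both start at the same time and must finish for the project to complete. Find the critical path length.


Path A total = 2 + 3 = 5
Path B total = 10 + 7 = 17
Critical path = longest path = max(5, 17) = 17

17


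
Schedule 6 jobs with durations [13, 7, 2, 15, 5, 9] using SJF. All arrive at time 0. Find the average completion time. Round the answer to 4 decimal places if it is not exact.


SJF order (ascending): [2, 5, 7, 9, 13, 15]
Completion times:
  Job 1: burst=2, C=2
  Job 2: burst=5, C=7
  Job 3: burst=7, C=14
  Job 4: burst=9, C=23
  Job 5: burst=13, C=36
  Job 6: burst=15, C=51
Average completion = 133/6 = 22.1667

22.1667


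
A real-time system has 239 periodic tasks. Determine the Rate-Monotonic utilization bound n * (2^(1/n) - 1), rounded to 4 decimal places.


Compute 2^(1/239) = 1.0029044070
Subtract 1: 1.0029044070 - 1 = 0.0029044070
Multiply by n: 239 * 0.0029044070 = 0.6941532730
Round to 4 dp: 0.6942

0.6942


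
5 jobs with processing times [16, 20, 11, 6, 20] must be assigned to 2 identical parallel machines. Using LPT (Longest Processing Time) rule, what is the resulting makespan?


Sort jobs in decreasing order (LPT): [20, 20, 16, 11, 6]
Assign each job to the least loaded machine:
  Machine 1: jobs [20, 16], load = 36
  Machine 2: jobs [20, 11, 6], load = 37
Makespan = max load = 37

37


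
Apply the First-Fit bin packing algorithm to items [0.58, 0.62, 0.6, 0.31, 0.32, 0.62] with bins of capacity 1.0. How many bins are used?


Place items sequentially using First-Fit:
  Item 0.58 -> new Bin 1
  Item 0.62 -> new Bin 2
  Item 0.6 -> new Bin 3
  Item 0.31 -> Bin 1 (now 0.89)
  Item 0.32 -> Bin 2 (now 0.94)
  Item 0.62 -> new Bin 4
Total bins used = 4

4


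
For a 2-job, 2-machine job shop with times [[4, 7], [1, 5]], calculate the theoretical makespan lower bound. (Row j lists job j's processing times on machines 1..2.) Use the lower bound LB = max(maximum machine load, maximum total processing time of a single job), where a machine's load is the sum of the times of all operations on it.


Machine loads:
  Machine 1: 4 + 1 = 5
  Machine 2: 7 + 5 = 12
Max machine load = 12
Job totals:
  Job 1: 11
  Job 2: 6
Max job total = 11
Lower bound = max(12, 11) = 12

12


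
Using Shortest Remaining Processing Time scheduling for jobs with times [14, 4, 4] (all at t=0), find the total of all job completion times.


Since all jobs arrive at t=0, SRPT equals SPT ordering.
SPT order: [4, 4, 14]
Completion times:
  Job 1: p=4, C=4
  Job 2: p=4, C=8
  Job 3: p=14, C=22
Total completion time = 4 + 8 + 22 = 34

34


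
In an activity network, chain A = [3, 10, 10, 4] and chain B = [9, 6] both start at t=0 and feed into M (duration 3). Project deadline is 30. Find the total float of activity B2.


Forward pass: ES(B2) = sum of predecessors on chain B = 9
EF = ES + duration = 9 + 6 = 15
Backward pass: LF(M) = deadline = 30; LS(M) = 30 - 3 = 27
LF(B2) = LS(M) - sum(successors on chain B) = 27 - 0 = 27
LS = LF - duration = 27 - 6 = 21
Total float = LS - ES = 21 - 9 = 12

12


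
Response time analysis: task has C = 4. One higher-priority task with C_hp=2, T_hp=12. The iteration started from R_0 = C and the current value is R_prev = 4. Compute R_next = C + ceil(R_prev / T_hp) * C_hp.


R_next = C + ceil(R_prev / T_hp) * C_hp
ceil(4 / 12) = ceil(0.3333) = 1
Interference = 1 * 2 = 2
R_next = 4 + 2 = 6

6


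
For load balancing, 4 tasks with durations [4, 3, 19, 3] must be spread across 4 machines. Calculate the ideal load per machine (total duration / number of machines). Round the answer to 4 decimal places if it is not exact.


Total processing time = 4 + 3 + 19 + 3 = 29
Number of machines = 4
Ideal balanced load = 29 / 4 = 7.25

7.25


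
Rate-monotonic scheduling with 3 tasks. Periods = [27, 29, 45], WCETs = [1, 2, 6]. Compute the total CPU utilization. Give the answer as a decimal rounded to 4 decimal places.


Compute individual utilizations (exact fractions):
  Task 1: C/T = 1/27 (approx. 0.037)
  Task 2: C/T = 2/29 (approx. 0.069)
  Task 3: C/T = 6/45 = 2/15 (approx. 0.1333)
Total utilization U = 1/27 + 2/29 + 2/15 = 937/3915
Rounded to 4 decimal places: U = 0.2393
RM (Liu & Layland) bound for 3 tasks = 0.779763; compare with U = 937/3915 (approx. 0.239336)
U <= bound, so schedulable by RM sufficient condition.

0.2393


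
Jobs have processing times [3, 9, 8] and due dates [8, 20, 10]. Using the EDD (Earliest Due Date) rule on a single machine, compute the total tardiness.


Sort by due date (EDD order): [(3, 8), (8, 10), (9, 20)]
Compute completion times and tardiness:
  Job 1: p=3, d=8, C=3, tardiness=max(0,3-8)=0
  Job 2: p=8, d=10, C=11, tardiness=max(0,11-10)=1
  Job 3: p=9, d=20, C=20, tardiness=max(0,20-20)=0
Total tardiness = 1

1


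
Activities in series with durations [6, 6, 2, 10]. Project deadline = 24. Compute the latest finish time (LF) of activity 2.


LF(activity 2) = deadline - sum of successor durations
Successors: activities 3 through 4 with durations [2, 10]
Sum of successor durations = 12
LF = 24 - 12 = 12

12


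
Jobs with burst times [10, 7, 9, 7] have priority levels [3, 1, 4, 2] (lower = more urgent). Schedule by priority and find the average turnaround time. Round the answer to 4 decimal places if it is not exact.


Sort by priority (ascending = highest first):
Order: [(1, 7), (2, 7), (3, 10), (4, 9)]
Completion times:
  Priority 1, burst=7, C=7
  Priority 2, burst=7, C=14
  Priority 3, burst=10, C=24
  Priority 4, burst=9, C=33
Average turnaround = 78/4 = 19.5

19.5


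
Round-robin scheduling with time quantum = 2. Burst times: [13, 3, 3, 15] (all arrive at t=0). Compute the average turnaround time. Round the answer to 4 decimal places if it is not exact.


Time quantum = 2
Execution trace:
  J1 runs 2 units, time = 2
  J2 runs 2 units, time = 4
  J3 runs 2 units, time = 6
  J4 runs 2 units, time = 8
  J1 runs 2 units, time = 10
  J2 runs 1 units, time = 11
  J3 runs 1 units, time = 12
  J4 runs 2 units, time = 14
  J1 runs 2 units, time = 16
  J4 runs 2 units, time = 18
  J1 runs 2 units, time = 20
  J4 runs 2 units, time = 22
  J1 runs 2 units, time = 24
  J4 runs 2 units, time = 26
  J1 runs 2 units, time = 28
  J4 runs 2 units, time = 30
  J1 runs 1 units, time = 31
  J4 runs 2 units, time = 33
  J4 runs 1 units, time = 34
Finish times: [31, 11, 12, 34]
Average turnaround = 88/4 = 22.0

22.0


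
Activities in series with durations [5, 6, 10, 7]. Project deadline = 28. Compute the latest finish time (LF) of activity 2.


LF(activity 2) = deadline - sum of successor durations
Successors: activities 3 through 4 with durations [10, 7]
Sum of successor durations = 17
LF = 28 - 17 = 11

11


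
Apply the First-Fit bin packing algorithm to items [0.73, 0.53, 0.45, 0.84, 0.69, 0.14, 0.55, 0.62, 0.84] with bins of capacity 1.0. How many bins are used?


Place items sequentially using First-Fit:
  Item 0.73 -> new Bin 1
  Item 0.53 -> new Bin 2
  Item 0.45 -> Bin 2 (now 0.98)
  Item 0.84 -> new Bin 3
  Item 0.69 -> new Bin 4
  Item 0.14 -> Bin 1 (now 0.87)
  Item 0.55 -> new Bin 5
  Item 0.62 -> new Bin 6
  Item 0.84 -> new Bin 7
Total bins used = 7

7


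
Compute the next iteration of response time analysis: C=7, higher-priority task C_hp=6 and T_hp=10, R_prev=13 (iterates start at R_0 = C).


R_next = C + ceil(R_prev / T_hp) * C_hp
ceil(13 / 10) = ceil(1.3) = 2
Interference = 2 * 6 = 12
R_next = 7 + 12 = 19

19


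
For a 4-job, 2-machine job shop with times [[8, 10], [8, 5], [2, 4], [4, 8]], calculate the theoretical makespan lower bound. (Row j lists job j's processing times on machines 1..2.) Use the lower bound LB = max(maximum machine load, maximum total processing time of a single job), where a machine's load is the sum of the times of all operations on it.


Machine loads:
  Machine 1: 8 + 8 + 2 + 4 = 22
  Machine 2: 10 + 5 + 4 + 8 = 27
Max machine load = 27
Job totals:
  Job 1: 18
  Job 2: 13
  Job 3: 6
  Job 4: 12
Max job total = 18
Lower bound = max(27, 18) = 27

27


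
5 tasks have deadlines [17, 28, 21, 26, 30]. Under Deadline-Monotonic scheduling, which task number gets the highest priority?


Sort tasks by relative deadline (ascending):
  Task 1: deadline = 17
  Task 3: deadline = 21
  Task 4: deadline = 26
  Task 2: deadline = 28
  Task 5: deadline = 30
Priority order (highest first): [1, 3, 4, 2, 5]
Highest priority task = 1

1


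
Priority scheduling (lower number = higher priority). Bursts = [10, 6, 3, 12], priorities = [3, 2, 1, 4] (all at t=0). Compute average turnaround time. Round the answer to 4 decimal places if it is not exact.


Sort by priority (ascending = highest first):
Order: [(1, 3), (2, 6), (3, 10), (4, 12)]
Completion times:
  Priority 1, burst=3, C=3
  Priority 2, burst=6, C=9
  Priority 3, burst=10, C=19
  Priority 4, burst=12, C=31
Average turnaround = 62/4 = 15.5

15.5


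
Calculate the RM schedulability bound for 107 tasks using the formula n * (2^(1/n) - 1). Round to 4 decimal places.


Compute 2^(1/107) = 1.0064990387
Subtract 1: 1.0064990387 - 1 = 0.0064990387
Multiply by n: 107 * 0.0064990387 = 0.6953971409
Round to 4 dp: 0.6954

0.6954


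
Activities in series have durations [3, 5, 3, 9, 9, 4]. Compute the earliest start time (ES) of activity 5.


Activity 5 starts after activities 1 through 4 complete.
Predecessor durations: [3, 5, 3, 9]
ES = 3 + 5 + 3 + 9 = 20

20


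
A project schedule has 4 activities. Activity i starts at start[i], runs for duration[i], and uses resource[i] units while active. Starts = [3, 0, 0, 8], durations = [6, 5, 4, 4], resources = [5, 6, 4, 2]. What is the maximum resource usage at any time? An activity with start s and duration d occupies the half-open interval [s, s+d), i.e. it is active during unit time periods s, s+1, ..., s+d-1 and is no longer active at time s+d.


Each activity i is active on [start_i, start_i + duration_i).
Compute total resource usage per time slot:
  t=0: active resources = [6, 4], total = 10
  t=1: active resources = [6, 4], total = 10
  t=2: active resources = [6, 4], total = 10
  t=3: active resources = [5, 6, 4], total = 15
  t=4: active resources = [5, 6], total = 11
  t=5: active resources = [5], total = 5
  t=6: active resources = [5], total = 5
  t=7: active resources = [5], total = 5
  t=8: active resources = [5, 2], total = 7
  t=9: active resources = [2], total = 2
  t=10: active resources = [2], total = 2
  t=11: active resources = [2], total = 2
Peak resource demand = 15

15


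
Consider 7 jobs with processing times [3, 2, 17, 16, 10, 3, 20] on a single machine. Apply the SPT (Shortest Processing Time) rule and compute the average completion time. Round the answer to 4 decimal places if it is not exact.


Sort jobs by processing time (SPT order): [2, 3, 3, 10, 16, 17, 20]
Compute completion times sequentially:
  Job 1: processing = 2, completes at 2
  Job 2: processing = 3, completes at 5
  Job 3: processing = 3, completes at 8
  Job 4: processing = 10, completes at 18
  Job 5: processing = 16, completes at 34
  Job 6: processing = 17, completes at 51
  Job 7: processing = 20, completes at 71
Sum of completion times = 189
Average completion time = 189/7 = 27.0

27.0


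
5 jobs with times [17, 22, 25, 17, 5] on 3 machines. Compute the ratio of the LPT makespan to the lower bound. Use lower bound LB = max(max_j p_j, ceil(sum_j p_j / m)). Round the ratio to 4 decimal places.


LPT order: [25, 22, 17, 17, 5]
Machine loads after assignment: [25, 27, 34]
LPT makespan = 34
Lower bound = max(max_job, ceil(total/3)) = max(25, 29) = 29
Ratio = 34 / 29 = 1.1724

1.1724


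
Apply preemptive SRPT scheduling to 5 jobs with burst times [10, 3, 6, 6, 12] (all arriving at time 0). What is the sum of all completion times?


Since all jobs arrive at t=0, SRPT equals SPT ordering.
SPT order: [3, 6, 6, 10, 12]
Completion times:
  Job 1: p=3, C=3
  Job 2: p=6, C=9
  Job 3: p=6, C=15
  Job 4: p=10, C=25
  Job 5: p=12, C=37
Total completion time = 3 + 9 + 15 + 25 + 37 = 89

89


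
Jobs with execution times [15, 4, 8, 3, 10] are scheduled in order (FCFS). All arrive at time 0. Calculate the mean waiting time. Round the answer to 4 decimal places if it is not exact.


FCFS order (as given): [15, 4, 8, 3, 10]
Waiting times:
  Job 1: wait = 0
  Job 2: wait = 15
  Job 3: wait = 19
  Job 4: wait = 27
  Job 5: wait = 30
Sum of waiting times = 91
Average waiting time = 91/5 = 18.2

18.2


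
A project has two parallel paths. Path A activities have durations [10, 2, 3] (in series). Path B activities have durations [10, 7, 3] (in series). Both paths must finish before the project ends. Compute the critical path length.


Path A total = 10 + 2 + 3 = 15
Path B total = 10 + 7 + 3 = 20
Critical path = longest path = max(15, 20) = 20

20


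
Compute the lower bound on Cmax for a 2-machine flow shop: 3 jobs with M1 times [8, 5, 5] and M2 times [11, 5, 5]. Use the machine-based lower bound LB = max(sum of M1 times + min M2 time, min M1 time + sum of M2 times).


LB1 = sum(M1 times) + min(M2 times) = 18 + 5 = 23
LB2 = min(M1 times) + sum(M2 times) = 5 + 21 = 26
Lower bound = max(LB1, LB2) = max(23, 26) = 26

26


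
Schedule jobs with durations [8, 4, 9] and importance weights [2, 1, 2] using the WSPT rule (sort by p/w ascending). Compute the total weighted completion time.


Compute p/w ratios and sort ascending (WSPT): [(8, 2), (4, 1), (9, 2)]
Compute weighted completion times:
  Job (p=8,w=2): C=8, w*C=2*8=16
  Job (p=4,w=1): C=12, w*C=1*12=12
  Job (p=9,w=2): C=21, w*C=2*21=42
Total weighted completion time = 70

70


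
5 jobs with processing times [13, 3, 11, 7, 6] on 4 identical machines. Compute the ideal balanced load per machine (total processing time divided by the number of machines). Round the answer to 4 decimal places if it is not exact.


Total processing time = 13 + 3 + 11 + 7 + 6 = 40
Number of machines = 4
Ideal balanced load = 40 / 4 = 10.0

10.0


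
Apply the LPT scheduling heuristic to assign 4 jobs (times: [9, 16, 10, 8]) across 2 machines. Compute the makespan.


Sort jobs in decreasing order (LPT): [16, 10, 9, 8]
Assign each job to the least loaded machine:
  Machine 1: jobs [16, 8], load = 24
  Machine 2: jobs [10, 9], load = 19
Makespan = max load = 24

24


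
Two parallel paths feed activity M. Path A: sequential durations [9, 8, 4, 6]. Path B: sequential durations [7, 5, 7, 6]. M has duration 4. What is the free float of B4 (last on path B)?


ES(B4) = sum of predecessors on chain B = 19
EF(B4) = ES + duration = 19 + 6 = 25
Successor of B4 is M. ES(M) = max(sum(A), sum(B)) = max(27, 25) = 27
Free float = ES(successor) - EF(current) = 27 - 25 = 2

2


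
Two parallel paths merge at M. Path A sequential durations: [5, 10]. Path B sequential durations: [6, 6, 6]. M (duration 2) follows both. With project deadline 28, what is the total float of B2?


Forward pass: ES(B2) = sum of predecessors on chain B = 6
EF = ES + duration = 6 + 6 = 12
Backward pass: LF(M) = deadline = 28; LS(M) = 28 - 2 = 26
LF(B2) = LS(M) - sum(successors on chain B) = 26 - 6 = 20
LS = LF - duration = 20 - 6 = 14
Total float = LS - ES = 14 - 6 = 8

8


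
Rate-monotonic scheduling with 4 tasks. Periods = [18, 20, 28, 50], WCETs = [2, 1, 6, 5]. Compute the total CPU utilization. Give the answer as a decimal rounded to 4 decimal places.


Compute individual utilizations (exact fractions):
  Task 1: C/T = 2/18 = 1/9 (approx. 0.1111)
  Task 2: C/T = 1/20 (approx. 0.05)
  Task 3: C/T = 6/28 = 3/14 (approx. 0.2143)
  Task 4: C/T = 5/50 = 1/10 (approx. 0.1)
Total utilization U = 1/9 + 1/20 + 3/14 + 1/10 = 599/1260
Rounded to 4 decimal places: U = 0.4754
RM (Liu & Layland) bound for 4 tasks = 0.756828; compare with U = 599/1260 (approx. 0.475397)
U <= bound, so schedulable by RM sufficient condition.

0.4754


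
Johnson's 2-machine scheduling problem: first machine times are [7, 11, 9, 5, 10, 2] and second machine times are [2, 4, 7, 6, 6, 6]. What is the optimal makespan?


Apply Johnson's rule:
  Group 1 (a <= b): [(6, 2, 6), (4, 5, 6)]
  Group 2 (a > b): [(3, 9, 7), (5, 10, 6), (2, 11, 4), (1, 7, 2)]
Optimal job order: [6, 4, 3, 5, 2, 1]
Schedule:
  Job 6: M1 done at 2, M2 done at 8
  Job 4: M1 done at 7, M2 done at 14
  Job 3: M1 done at 16, M2 done at 23
  Job 5: M1 done at 26, M2 done at 32
  Job 2: M1 done at 37, M2 done at 41
  Job 1: M1 done at 44, M2 done at 46
Makespan = 46

46


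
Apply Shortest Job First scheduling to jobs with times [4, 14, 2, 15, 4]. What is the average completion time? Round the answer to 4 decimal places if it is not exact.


SJF order (ascending): [2, 4, 4, 14, 15]
Completion times:
  Job 1: burst=2, C=2
  Job 2: burst=4, C=6
  Job 3: burst=4, C=10
  Job 4: burst=14, C=24
  Job 5: burst=15, C=39
Average completion = 81/5 = 16.2

16.2


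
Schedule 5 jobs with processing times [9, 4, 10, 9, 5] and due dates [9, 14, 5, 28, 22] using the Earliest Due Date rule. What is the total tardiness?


Sort by due date (EDD order): [(10, 5), (9, 9), (4, 14), (5, 22), (9, 28)]
Compute completion times and tardiness:
  Job 1: p=10, d=5, C=10, tardiness=max(0,10-5)=5
  Job 2: p=9, d=9, C=19, tardiness=max(0,19-9)=10
  Job 3: p=4, d=14, C=23, tardiness=max(0,23-14)=9
  Job 4: p=5, d=22, C=28, tardiness=max(0,28-22)=6
  Job 5: p=9, d=28, C=37, tardiness=max(0,37-28)=9
Total tardiness = 39

39
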